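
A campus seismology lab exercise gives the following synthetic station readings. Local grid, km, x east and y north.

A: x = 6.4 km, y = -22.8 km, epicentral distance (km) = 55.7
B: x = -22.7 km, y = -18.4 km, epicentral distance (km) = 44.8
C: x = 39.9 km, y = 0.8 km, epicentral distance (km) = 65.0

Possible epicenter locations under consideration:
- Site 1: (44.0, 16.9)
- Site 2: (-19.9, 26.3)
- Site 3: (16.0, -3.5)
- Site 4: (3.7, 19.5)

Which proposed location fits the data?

Site 2

For each candidate, compare |candidate − station| to the reported distance:
Site 1: residuals A 1.0, B 30.7, C 48.4 → max 48.4 km
Site 2: residuals A 0.0, B 0.0, C 0.0 → max 0.0 km
Site 3: residuals A 34.1, B 3.3, C 40.7 → max 40.7 km
Site 4: residuals A 13.3, B 1.4, C 24.3 → max 24.3 km
Only Site 2 has all residuals ≈ 0.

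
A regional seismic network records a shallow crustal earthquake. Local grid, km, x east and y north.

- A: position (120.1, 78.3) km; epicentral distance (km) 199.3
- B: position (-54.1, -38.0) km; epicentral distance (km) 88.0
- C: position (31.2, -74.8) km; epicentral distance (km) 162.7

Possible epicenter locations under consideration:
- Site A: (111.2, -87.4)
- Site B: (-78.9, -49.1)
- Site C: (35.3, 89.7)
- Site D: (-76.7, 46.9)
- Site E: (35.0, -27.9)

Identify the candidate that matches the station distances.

Site D

For each candidate, compare |candidate − station| to the reported distance:
Site A: residuals A 33.4, B 84.5, C 81.7 → max 84.5 km
Site B: residuals A 37.0, B 60.8, C 49.6 → max 60.8 km
Site C: residuals A 113.7, B 67.9, C 1.9 → max 113.7 km
Site D: residuals A 0.0, B 0.1, C 0.1 → max 0.1 km
Site E: residuals A 63.2, B 1.7, C 115.6 → max 115.6 km
Only Site D has all residuals ≈ 0.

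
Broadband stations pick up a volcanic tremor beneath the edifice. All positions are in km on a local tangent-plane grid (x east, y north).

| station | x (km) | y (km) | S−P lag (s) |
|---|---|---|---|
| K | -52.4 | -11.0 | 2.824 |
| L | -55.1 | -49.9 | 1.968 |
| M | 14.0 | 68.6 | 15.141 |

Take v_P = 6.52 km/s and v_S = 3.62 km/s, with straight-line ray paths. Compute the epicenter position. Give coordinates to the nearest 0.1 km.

Distance from S−P lag: d = Δt · v_P v_S / (v_P − v_S) = Δt · (6.52·3.62)/(6.52−3.62) ≈ 8.1388·Δt.
So d_K = 22.98, d_L = 16.02, d_M = 123.23 km.
Circle about each station: (x + 52.4)² + (y + 11.0)² = 22.98²; (x + 55.1)² + (y + 49.9)² = 16.02²; (x − 14.0)² + (y − 68.6)² = 123.23².
Subtracting pairs of circle equations eliminates x²+y² and gives linear equations (the radical axes):
-5.4 x − 77.8 y = 2930.70
132.8 x + 159.2 y = -12622.35
Solving the 2×2 system: x ≈ -54.4, y ≈ -33.9 km.

-54.4 km east, -33.9 km north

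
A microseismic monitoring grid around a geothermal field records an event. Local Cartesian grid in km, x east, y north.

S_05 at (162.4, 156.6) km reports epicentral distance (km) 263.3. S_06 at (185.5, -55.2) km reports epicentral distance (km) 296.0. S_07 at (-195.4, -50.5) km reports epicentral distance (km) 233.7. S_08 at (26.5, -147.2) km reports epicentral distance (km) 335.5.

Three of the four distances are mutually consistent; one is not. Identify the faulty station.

Solve using three stations at a time. Using S_05, S_07, S_08 (subtract circle equations pairwise → linear system) gives (x, y) ≈ (-100.8, 163.2).
Distances from that point to each station vs reported:
  S_05: calculated 263.3 vs reported 263.3 → residual 0.0 km
  S_06: calculated 360.1 vs reported 296.0 → residual 64.1 km
  S_07: calculated 233.7 vs reported 233.7 → residual 0.0 km
  S_08: calculated 335.5 vs reported 335.5 → residual 0.0 km
S_05, S_07, S_08 are mutually consistent (residuals ≈ 0); S_06 is off by 64.1 km.

S_06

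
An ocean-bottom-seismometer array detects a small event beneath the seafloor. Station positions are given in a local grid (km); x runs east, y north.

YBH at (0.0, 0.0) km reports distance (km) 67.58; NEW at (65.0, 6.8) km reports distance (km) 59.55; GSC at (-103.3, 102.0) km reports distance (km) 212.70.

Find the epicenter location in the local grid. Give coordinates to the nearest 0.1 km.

(45.9, -49.6)

Circle about each station: x² + y² = 67.58²; (x − 65.0)² + (y − 6.8)² = 59.55²; (x + 103.3)² + (y − 102.0)² = 212.70².
Subtracting the YBH equation from the NEW and GSC equations removes the quadratic terms:
130.0 x + 13.6 y = 5292.09
-206.6 x + 204.0 y = -19599.34
Solving the 2×2 system: x ≈ 45.9, y ≈ -49.6 km.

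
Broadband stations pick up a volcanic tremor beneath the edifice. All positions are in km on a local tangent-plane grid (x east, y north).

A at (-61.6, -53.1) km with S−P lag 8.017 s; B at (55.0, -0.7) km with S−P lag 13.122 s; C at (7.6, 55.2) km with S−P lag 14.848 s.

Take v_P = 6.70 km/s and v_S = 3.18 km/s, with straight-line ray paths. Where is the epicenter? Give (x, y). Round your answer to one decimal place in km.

-18.5 km east, -30.8 km north

Distance from S−P lag: d = Δt · v_P v_S / (v_P − v_S) = Δt · (6.70·3.18)/(6.70−3.18) ≈ 6.0528·Δt.
So d_A = 48.53, d_B = 79.43, d_C = 89.87 km.
Circle about each station: (x + 61.6)² + (y + 53.1)² = 48.53²; (x − 55.0)² + (y + 0.7)² = 79.43²; (x − 7.6)² + (y − 55.2)² = 89.87².
Subtracting the A equation from the B and C equations removes the quadratic terms:
233.2 x + 104.8 y = -7542.64
138.4 x + 216.6 y = -9230.83
Solving the 2×2 system: x ≈ -18.5, y ≈ -30.8 km.
Check against A (with the unrounded x, y): √((x + 61.6)²+(y + 53.1)²) = 48.53 ≈ 48.53 km. ✓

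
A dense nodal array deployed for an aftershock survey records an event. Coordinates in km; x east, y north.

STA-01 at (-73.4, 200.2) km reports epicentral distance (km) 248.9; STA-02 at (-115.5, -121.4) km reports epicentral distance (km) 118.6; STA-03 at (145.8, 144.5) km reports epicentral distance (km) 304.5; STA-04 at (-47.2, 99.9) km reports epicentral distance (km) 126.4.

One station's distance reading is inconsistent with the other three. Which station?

Solve using three stations at a time. Using STA-02, STA-03, STA-04 (subtract circle equations pairwise → linear system) gives (x, y) ≈ (-120.6, -3.0).
Distances from that point to each station vs reported:
  STA-01: calculated 208.6 vs reported 248.9 → residual 40.3 km
  STA-02: calculated 118.6 vs reported 118.6 → residual 0.0 km
  STA-03: calculated 304.5 vs reported 304.5 → residual 0.0 km
  STA-04: calculated 126.4 vs reported 126.4 → residual 0.0 km
STA-02, STA-03, STA-04 are mutually consistent (residuals ≈ 0); STA-01 is off by 40.3 km.

STA-01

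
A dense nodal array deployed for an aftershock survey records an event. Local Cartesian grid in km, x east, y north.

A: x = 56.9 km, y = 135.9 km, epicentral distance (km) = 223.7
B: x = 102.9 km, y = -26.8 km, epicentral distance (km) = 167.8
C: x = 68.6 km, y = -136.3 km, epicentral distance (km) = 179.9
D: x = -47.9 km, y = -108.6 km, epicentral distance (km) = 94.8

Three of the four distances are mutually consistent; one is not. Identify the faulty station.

Solve using three stations at a time. Using B, C, D (subtract circle equations pairwise → linear system) gives (x, y) ≈ (-64.5, -15.3).
Distances from that point to each station vs reported:
  A: calculated 193.9 vs reported 223.7 → residual 29.8 km
  B: calculated 167.8 vs reported 167.8 → residual 0.0 km
  C: calculated 179.9 vs reported 179.9 → residual 0.0 km
  D: calculated 94.8 vs reported 94.8 → residual 0.0 km
B, C, D are mutually consistent (residuals ≈ 0); A is off by 29.8 km.

A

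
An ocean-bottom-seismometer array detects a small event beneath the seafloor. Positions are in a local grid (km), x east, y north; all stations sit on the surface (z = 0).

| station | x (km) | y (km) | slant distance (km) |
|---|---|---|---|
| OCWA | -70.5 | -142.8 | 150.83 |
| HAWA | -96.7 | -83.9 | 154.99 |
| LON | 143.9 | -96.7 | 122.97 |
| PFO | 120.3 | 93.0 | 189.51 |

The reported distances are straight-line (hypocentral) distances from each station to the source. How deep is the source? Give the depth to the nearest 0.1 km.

z ≈ 64.5 km

Each station gives a sphere (x−x_i)² + (y−y_i)² + z² = d_i² (stations at z=0).
Subtracting the OCWA sphere from HAWA and LON: z² cancels, leaving linear equations in x and y:
-52.4 x + 117.8 y = -10244.20
428.8 x + 92.2 y = 12324.08
Solving: x ≈ 43.298, y ≈ -67.703 km (keep extra digits for the depth step; rounded: 43.3, -67.7).
Then from the OCWA sphere: z² = 150.83² − (x + 70.5)² − (y + 142.8)² with x = 43.298, y = -67.703, so z ≈ 64.499 ≈ 64.5 km.
Check against PFO (with the unrounded solution): distance 189.51 ≈ 189.51 km. ✓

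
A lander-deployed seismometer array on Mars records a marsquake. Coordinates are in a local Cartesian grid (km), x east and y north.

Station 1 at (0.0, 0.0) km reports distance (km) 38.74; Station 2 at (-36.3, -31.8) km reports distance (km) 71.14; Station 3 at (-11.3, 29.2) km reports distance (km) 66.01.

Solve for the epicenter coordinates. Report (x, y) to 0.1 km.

Circle about each station: x² + y² = 38.74²; (x + 36.3)² + (y + 31.8)² = 71.14²; (x + 11.3)² + (y − 29.2)² = 66.01².
Subtracting the Station 1 equation from the Station 2 and Station 3 equations removes the quadratic terms:
-72.6 x − 63.6 y = -1231.18
-22.6 x + 58.4 y = -1876.20
Solving the 2×2 system: x ≈ 33.7, y ≈ -19.1 km.
Check against Station 1 (with the unrounded x, y): √(x²+y²) = 38.72 ≈ 38.74 km. ✓

(33.7, -19.1)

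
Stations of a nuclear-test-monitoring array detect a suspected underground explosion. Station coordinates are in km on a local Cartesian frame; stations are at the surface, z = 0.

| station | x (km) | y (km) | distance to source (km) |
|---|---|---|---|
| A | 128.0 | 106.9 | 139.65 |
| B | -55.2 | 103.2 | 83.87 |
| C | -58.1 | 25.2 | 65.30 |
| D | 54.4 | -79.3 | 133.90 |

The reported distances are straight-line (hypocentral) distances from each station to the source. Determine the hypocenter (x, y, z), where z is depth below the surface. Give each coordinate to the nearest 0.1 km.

(3.6, 44.2, 9.8)

Each station gives a sphere (x−x_i)² + (y−y_i)² + z² = d_i² (stations at z=0).
Subtracting the A sphere from B and C: z² cancels, leaving linear equations in x and y:
-366.4 x − 7.4 y = -1646.38
-372.2 x − 163.4 y = -8562.93
Solving: x ≈ 3.601, y ≈ 44.203 km (keep extra digits for the depth step; rounded: 3.6, 44.2).
Then from the A sphere: z² = 139.65² − (x − 128.0)² − (y − 106.9)² with x = 3.601, y = 44.203, so z ≈ 9.803 ≈ 9.8 km.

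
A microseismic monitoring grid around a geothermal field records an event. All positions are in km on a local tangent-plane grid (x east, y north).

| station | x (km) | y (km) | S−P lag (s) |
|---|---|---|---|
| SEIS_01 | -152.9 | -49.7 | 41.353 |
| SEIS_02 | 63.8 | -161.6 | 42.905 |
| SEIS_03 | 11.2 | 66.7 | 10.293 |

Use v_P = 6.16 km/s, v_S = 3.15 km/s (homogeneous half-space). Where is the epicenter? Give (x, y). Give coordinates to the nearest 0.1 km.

Distance from S−P lag: d = Δt · v_P v_S / (v_P − v_S) = Δt · (6.16·3.15)/(6.16−3.15) ≈ 6.4465·Δt.
So d_SEIS_01 = 266.58, d_SEIS_02 = 276.59, d_SEIS_03 = 66.35 km.
Circle about each station: (x + 152.9)² + (y + 49.7)² = 266.58²; (x − 63.8)² + (y + 161.6)² = 276.59²; (x − 11.2)² + (y − 66.7)² = 66.35².
Subtracting pairs of circle equations eliminates x²+y² and gives linear equations (the radical axes):
433.4 x − 223.8 y = -1100.63
328.2 x + 232.8 y = 45388.40
Solving the 2×2 system: x ≈ 56.8, y ≈ 114.9 km.

56.8 km east, 114.9 km north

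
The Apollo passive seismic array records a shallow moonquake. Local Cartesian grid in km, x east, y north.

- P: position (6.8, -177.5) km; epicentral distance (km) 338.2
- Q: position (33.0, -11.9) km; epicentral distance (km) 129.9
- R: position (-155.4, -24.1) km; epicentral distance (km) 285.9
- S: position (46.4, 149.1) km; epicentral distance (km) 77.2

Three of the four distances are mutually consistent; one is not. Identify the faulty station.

Solve using three stations at a time. Using Q, R, S (subtract circle equations pairwise → linear system) gives (x, y) ≈ (103.5, 97.2).
Distances from that point to each station vs reported:
  P: calculated 291.2 vs reported 338.2 → residual 47.0 km
  Q: calculated 129.9 vs reported 129.9 → residual 0.0 km
  R: calculated 285.9 vs reported 285.9 → residual 0.0 km
  S: calculated 77.2 vs reported 77.2 → residual 0.0 km
Q, R, S are mutually consistent (residuals ≈ 0); P is off by 47.0 km.

P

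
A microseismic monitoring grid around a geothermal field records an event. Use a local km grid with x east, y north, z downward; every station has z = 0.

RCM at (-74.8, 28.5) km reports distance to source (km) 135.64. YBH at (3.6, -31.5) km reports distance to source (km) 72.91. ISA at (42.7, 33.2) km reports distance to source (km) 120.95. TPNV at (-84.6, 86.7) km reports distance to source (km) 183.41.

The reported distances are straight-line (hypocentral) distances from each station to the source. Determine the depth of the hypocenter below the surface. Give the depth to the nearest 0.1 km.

Each station gives a sphere (x−x_i)² + (y−y_i)² + z² = d_i² (stations at z=0).
Subtracting the RCM sphere from YBH and ISA: z² cancels, leaving linear equations in x and y:
156.8 x − 120.0 y = 7680.26
235.0 x + 9.4 y = 287.55
Solving: x ≈ 3.596, y ≈ -59.304 km (keep extra digits for the depth step; rounded: 3.6, -59.3).
Then from the RCM sphere: z² = 135.64² − (x + 74.8)² − (y − 28.5)² with x = 3.596, y = -59.304, so z ≈ 67.400 ≈ 67.4 km.

z ≈ 67.4 km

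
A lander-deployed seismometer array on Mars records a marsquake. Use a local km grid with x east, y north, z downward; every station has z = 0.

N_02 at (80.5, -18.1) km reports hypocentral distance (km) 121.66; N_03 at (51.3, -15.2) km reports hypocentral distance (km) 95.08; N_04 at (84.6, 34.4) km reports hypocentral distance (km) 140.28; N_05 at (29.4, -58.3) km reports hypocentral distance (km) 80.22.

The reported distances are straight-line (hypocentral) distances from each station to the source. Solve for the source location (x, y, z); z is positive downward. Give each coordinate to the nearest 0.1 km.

Each station gives a sphere (x−x_i)² + (y−y_i)² + z² = d_i² (stations at z=0).
Subtracting the N_02 sphere from N_03 and N_04: z² cancels, leaving linear equations in x and y:
-58.4 x + 5.8 y = 1815.82
8.2 x + 105.0 y = -3344.66
Solving: x ≈ -33.993, y ≈ -29.199 km (keep extra digits for the depth step; rounded: -34.0, -29.2).
Then from the N_02 sphere: z² = 121.66² − (x − 80.5)² − (y + 18.1)² with x = -33.993, y = -29.199, so z ≈ 39.615 ≈ 39.6 km.

(-34.0, -29.2, 39.6)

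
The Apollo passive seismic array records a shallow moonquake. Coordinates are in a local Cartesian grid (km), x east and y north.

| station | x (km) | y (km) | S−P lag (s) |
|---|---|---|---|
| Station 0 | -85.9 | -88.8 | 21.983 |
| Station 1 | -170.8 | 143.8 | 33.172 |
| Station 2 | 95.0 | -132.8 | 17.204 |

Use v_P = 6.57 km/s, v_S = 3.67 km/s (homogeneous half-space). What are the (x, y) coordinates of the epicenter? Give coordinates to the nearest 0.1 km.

(69.2, 7.9)

Distance from S−P lag: d = Δt · v_P v_S / (v_P − v_S) = Δt · (6.57·3.67)/(6.57−3.67) ≈ 8.3144·Δt.
So d_Station 0 = 182.78, d_Station 1 = 275.81, d_Station 2 = 143.04 km.
Circle about each station: (x + 85.9)² + (y + 88.8)² = 182.78²; (x + 170.8)² + (y − 143.8)² = 275.81²; (x − 95.0)² + (y + 132.8)² = 143.04².
Subtracting the Station 0 equation from the Station 1 and Station 2 equations removes the quadratic terms:
-169.8 x + 465.2 y = -8075.80
361.8 x − 88.0 y = 24344.68
Solving the 2×2 system: x ≈ 69.2, y ≈ 7.9 km.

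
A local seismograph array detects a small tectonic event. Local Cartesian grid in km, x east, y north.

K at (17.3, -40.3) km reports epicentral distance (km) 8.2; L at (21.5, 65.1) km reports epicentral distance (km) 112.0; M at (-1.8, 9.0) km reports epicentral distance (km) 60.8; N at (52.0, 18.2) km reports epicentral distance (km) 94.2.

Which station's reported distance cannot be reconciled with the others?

N

Solve using three stations at a time. Using K, L, M (subtract circle equations pairwise → linear system) gives (x, y) ≈ (22.1, -46.9).
Distances from that point to each station vs reported:
  K: calculated 8.2 vs reported 8.2 → residual 0.0 km
  L: calculated 112.0 vs reported 112.0 → residual 0.0 km
  M: calculated 60.8 vs reported 60.8 → residual 0.0 km
  N: calculated 71.6 vs reported 94.2 → residual 22.6 km
K, L, M are mutually consistent (residuals ≈ 0); N is off by 22.6 km.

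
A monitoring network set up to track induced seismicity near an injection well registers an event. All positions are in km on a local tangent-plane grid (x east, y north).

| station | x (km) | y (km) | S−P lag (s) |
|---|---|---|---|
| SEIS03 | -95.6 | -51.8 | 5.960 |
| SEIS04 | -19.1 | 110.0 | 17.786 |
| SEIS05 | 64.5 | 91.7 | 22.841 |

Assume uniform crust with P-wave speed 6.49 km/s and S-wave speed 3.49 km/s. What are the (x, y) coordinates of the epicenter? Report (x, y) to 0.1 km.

x ≈ -72.3 km, y ≈ -13.3 km

Distance from S−P lag: d = Δt · v_P v_S / (v_P − v_S) = Δt · (6.49·3.49)/(6.49−3.49) ≈ 7.5500·Δt.
So d_SEIS03 = 45.00, d_SEIS04 = 134.28, d_SEIS05 = 172.45 km.
Circle about each station: (x + 95.6)² + (y + 51.8)² = 45.00²; (x + 19.1)² + (y − 110.0)² = 134.28²; (x − 64.5)² + (y − 91.7)² = 172.45².
Subtracting the SEIS03 equation from the SEIS04 and SEIS05 equations removes the quadratic terms:
153.0 x + 323.6 y = -15363.91
320.2 x + 287.0 y = -26967.46
Solving the 2×2 system: x ≈ -72.3, y ≈ -13.3 km.
Check against SEIS03 (with the unrounded x, y): √((x + 95.6)²+(y + 51.8)²) = 45.01 ≈ 45.00 km. ✓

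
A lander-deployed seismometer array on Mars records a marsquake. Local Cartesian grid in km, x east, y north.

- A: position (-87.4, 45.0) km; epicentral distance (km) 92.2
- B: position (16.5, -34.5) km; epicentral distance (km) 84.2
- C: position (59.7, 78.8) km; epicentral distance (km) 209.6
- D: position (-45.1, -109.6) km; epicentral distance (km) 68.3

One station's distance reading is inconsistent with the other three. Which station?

Solve using three stations at a time. Using A, B, D (subtract circle equations pairwise → linear system) gives (x, y) ≈ (-67.1, -44.9).
Distances from that point to each station vs reported:
  A: calculated 92.2 vs reported 92.2 → residual 0.0 km
  B: calculated 84.2 vs reported 84.2 → residual 0.0 km
  C: calculated 177.1 vs reported 209.6 → residual 32.5 km
  D: calculated 68.3 vs reported 68.3 → residual 0.0 km
A, B, D are mutually consistent (residuals ≈ 0); C is off by 32.5 km.

C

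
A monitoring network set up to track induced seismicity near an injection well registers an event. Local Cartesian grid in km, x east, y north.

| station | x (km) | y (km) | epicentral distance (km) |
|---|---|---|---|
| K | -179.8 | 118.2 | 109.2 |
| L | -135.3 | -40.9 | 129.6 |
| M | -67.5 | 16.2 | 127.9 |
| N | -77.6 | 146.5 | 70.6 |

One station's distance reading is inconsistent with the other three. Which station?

M

Solve using three stations at a time. Using K, L, N (subtract circle equations pairwise → linear system) gives (x, y) ≈ (-79.1, 75.9).
Distances from that point to each station vs reported:
  K: calculated 109.2 vs reported 109.2 → residual 0.0 km
  L: calculated 129.6 vs reported 129.6 → residual 0.0 km
  M: calculated 60.8 vs reported 127.9 → residual 67.1 km
  N: calculated 70.6 vs reported 70.6 → residual 0.0 km
K, L, N are mutually consistent (residuals ≈ 0); M is off by 67.1 km.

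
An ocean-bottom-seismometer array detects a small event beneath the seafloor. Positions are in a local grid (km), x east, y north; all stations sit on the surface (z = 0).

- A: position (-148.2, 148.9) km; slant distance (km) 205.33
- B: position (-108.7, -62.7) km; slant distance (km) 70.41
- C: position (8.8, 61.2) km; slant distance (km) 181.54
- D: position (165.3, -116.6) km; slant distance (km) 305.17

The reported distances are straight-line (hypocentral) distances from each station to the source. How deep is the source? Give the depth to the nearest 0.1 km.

Each station gives a sphere (x−x_i)² + (y−y_i)² + z² = d_i² (stations at z=0).
Subtracting the A sphere from B and C: z² cancels, leaving linear equations in x and y:
79.0 x − 423.2 y = 8815.37
314.0 x − 175.4 y = -31107.93
Solving: x ≈ -123.593, y ≈ -43.902 km (keep extra digits for the depth step; rounded: -123.6, -43.9).
Then from the A sphere: z² = 205.33² − (x + 148.2)² − (y − 148.9)² with x = -123.593, y = -43.902, so z ≈ 66.199 ≈ 66.2 km.

depth ≈ 66.2 km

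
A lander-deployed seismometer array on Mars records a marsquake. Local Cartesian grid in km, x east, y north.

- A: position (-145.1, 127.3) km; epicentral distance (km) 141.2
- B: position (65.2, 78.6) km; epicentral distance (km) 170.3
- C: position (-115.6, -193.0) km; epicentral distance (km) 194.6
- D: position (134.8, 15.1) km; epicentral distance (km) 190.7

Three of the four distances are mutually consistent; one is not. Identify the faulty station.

D

Solve using three stations at a time. Using A, B, C (subtract circle equations pairwise → linear system) gives (x, y) ≈ (-85.5, -0.7).
Distances from that point to each station vs reported:
  A: calculated 141.2 vs reported 141.2 → residual 0.0 km
  B: calculated 170.3 vs reported 170.3 → residual 0.0 km
  C: calculated 194.6 vs reported 194.6 → residual 0.0 km
  D: calculated 220.9 vs reported 190.7 → residual 30.2 km
A, B, C are mutually consistent (residuals ≈ 0); D is off by 30.2 km.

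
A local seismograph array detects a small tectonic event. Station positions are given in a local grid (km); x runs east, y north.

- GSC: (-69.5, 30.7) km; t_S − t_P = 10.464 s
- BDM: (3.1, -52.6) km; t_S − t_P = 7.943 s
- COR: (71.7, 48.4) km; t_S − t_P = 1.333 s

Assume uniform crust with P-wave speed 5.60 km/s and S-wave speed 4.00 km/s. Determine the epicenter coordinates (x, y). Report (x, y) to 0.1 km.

x ≈ 77.0 km, y ≈ 30.5 km

Distance from S−P lag: d = Δt · v_P v_S / (v_P − v_S) = Δt · (5.60·4.00)/(5.60−4.00) ≈ 14.0000·Δt.
So d_GSC = 146.50, d_BDM = 111.20, d_COR = 18.66 km.
Circle about each station: (x + 69.5)² + (y − 30.7)² = 146.50²; (x − 3.1)² + (y + 52.6)² = 111.20²; (x − 71.7)² + (y − 48.4)² = 18.66².
Subtracting the GSC equation from the BDM and COR equations removes the quadratic terms:
145.2 x − 166.6 y = 6100.44
282.4 x + 35.4 y = 22824.76
Solving the 2×2 system: x ≈ 77.0, y ≈ 30.5 km.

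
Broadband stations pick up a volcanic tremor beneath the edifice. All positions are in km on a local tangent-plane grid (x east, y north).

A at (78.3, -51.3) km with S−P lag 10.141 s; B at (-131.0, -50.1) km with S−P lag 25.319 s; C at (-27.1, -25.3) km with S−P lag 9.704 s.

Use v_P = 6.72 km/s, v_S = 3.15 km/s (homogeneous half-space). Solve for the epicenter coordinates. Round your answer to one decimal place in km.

x ≈ 18.8 km, y ≈ -60.0 km

Distance from S−P lag: d = Δt · v_P v_S / (v_P − v_S) = Δt · (6.72·3.15)/(6.72−3.15) ≈ 5.9294·Δt.
So d_A = 60.13, d_B = 150.13, d_C = 57.54 km.
Circle about each station: (x − 78.3)² + (y + 51.3)² = 60.13²; (x + 131.0)² + (y + 50.1)² = 150.13²; (x + 27.1)² + (y + 25.3)² = 57.54².
Subtracting the A equation from the B and C equations removes the quadratic terms:
-418.6 x + 2.4 y = -8014.97
-210.8 x + 52.0 y = -7083.31
Solving the 2×2 system: x ≈ 18.8, y ≈ -60.0 km.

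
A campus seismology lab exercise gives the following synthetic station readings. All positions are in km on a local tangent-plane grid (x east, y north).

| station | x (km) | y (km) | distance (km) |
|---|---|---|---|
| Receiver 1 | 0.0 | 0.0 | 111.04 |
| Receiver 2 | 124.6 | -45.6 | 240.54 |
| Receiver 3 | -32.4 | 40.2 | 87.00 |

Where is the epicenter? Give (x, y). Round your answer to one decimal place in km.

x ≈ -111.0 km, y ≈ 2.9 km

Circle about each station: x² + y² = 111.04²; (x − 124.6)² + (y + 45.6)² = 240.54²; (x + 32.4)² + (y − 40.2)² = 87.00².
Subtracting the Receiver 1 equation from the Receiver 2 and Receiver 3 equations removes the quadratic terms:
249.2 x − 91.2 y = -27925.09
-64.8 x + 80.4 y = 7426.68
Solving the 2×2 system: x ≈ -111.0, y ≈ 2.9 km.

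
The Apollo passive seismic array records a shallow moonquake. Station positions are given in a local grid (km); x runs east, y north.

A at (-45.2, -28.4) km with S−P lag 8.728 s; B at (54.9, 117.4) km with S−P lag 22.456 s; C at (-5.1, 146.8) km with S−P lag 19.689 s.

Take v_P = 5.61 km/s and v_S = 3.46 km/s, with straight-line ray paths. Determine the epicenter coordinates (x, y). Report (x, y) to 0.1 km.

Distance from S−P lag: d = Δt · v_P v_S / (v_P − v_S) = Δt · (5.61·3.46)/(5.61−3.46) ≈ 9.0282·Δt.
So d_A = 78.80, d_B = 202.74, d_C = 177.76 km.
Circle about each station: (x + 45.2)² + (y + 28.4)² = 78.80²; (x − 54.9)² + (y − 117.4)² = 202.74²; (x + 5.1)² + (y − 146.8)² = 177.76².
Subtracting the A equation from the B and C equations removes the quadratic terms:
200.2 x + 291.6 y = -20946.90
80.2 x + 350.4 y = -6662.53
Solving the 2×2 system: x ≈ -115.4, y ≈ 7.4 km.
Check against A (with the unrounded x, y): √((x + 45.2)²+(y + 28.4)²) = 78.81 ≈ 78.80 km. ✓

(-115.4, 7.4)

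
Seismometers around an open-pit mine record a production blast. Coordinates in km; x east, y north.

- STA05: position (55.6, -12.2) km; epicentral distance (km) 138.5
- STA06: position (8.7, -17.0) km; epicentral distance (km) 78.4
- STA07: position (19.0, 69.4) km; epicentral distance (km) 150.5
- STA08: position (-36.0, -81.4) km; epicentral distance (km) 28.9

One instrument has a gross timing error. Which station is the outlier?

Solve using three stations at a time. Using STA06, STA07, STA08 (subtract circle equations pairwise → linear system) gives (x, y) ≈ (-56.1, -61.0).
Distances from that point to each station vs reported:
  STA05: calculated 121.9 vs reported 138.5 → residual 16.6 km
  STA06: calculated 78.3 vs reported 78.4 → residual 0.1 km
  STA07: calculated 150.5 vs reported 150.5 → residual 0.0 km
  STA08: calculated 28.7 vs reported 28.9 → residual 0.2 km
STA06, STA07, STA08 are mutually consistent (residuals ≈ 0); STA05 is off by 16.6 km.

STA05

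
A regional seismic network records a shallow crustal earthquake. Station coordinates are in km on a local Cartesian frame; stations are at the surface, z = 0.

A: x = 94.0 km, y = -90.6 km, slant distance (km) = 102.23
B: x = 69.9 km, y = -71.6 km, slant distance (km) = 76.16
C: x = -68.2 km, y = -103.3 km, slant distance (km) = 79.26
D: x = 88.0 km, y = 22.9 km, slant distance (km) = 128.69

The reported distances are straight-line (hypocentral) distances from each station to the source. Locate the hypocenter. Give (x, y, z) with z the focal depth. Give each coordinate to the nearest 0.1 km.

(-2.4, -65.7, 23.2)

Each station gives a sphere (x−x_i)² + (y−y_i)² + z² = d_i² (stations at z=0).
Subtracting the A sphere from B and C: z² cancels, leaving linear equations in x and y:
-48.2 x + 38.0 y = -2381.16
-324.4 x − 25.4 y = 2446.60
Solving: x ≈ -2.397, y ≈ -65.703 km (keep extra digits for the depth step; rounded: -2.4, -65.7).
Then from the A sphere: z² = 102.23² − (x − 94.0)² − (y + 90.6)² with x = -2.397, y = -65.703, so z ≈ 23.211 ≈ 23.2 km.
Check against D (with the unrounded solution): distance 128.69 ≈ 128.69 km. ✓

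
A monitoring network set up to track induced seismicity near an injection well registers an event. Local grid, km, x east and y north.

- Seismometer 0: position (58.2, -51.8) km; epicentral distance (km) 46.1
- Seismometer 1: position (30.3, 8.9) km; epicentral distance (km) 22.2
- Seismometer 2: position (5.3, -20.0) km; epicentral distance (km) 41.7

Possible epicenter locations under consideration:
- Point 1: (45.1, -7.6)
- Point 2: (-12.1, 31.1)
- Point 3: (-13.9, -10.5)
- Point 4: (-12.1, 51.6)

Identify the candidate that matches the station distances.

For each candidate, compare |candidate − station| to the reported distance:
Point 1: residuals Seismometer 0 0.0, Seismometer 1 0.0, Seismometer 2 0.0 → max 0.0 km
Point 2: residuals Seismometer 0 62.6, Seismometer 1 25.7, Seismometer 2 12.3 → max 62.6 km
Point 3: residuals Seismometer 0 37.0, Seismometer 1 26.1, Seismometer 2 20.3 → max 37.0 km
Point 4: residuals Seismometer 0 78.9, Seismometer 1 38.0, Seismometer 2 32.0 → max 78.9 km
Only Point 1 has all residuals ≈ 0.

Point 1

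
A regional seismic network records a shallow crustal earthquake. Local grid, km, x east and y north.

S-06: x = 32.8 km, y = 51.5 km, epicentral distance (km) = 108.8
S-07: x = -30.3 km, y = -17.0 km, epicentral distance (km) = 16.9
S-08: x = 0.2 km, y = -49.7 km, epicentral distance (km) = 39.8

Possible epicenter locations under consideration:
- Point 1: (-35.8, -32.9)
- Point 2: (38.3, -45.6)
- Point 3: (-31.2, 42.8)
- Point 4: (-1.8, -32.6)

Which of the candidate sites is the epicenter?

Point 1

For each candidate, compare |candidate − station| to the reported distance:
Point 1: residuals S-06 0.0, S-07 0.1, S-08 0.1 → max 0.1 km
Point 2: residuals S-06 11.5, S-07 57.4, S-08 1.5 → max 57.4 km
Point 3: residuals S-06 44.2, S-07 42.9, S-08 57.9 → max 57.9 km
Point 4: residuals S-06 17.9, S-07 15.6, S-08 22.6 → max 22.6 km
Only Point 1 has all residuals ≈ 0.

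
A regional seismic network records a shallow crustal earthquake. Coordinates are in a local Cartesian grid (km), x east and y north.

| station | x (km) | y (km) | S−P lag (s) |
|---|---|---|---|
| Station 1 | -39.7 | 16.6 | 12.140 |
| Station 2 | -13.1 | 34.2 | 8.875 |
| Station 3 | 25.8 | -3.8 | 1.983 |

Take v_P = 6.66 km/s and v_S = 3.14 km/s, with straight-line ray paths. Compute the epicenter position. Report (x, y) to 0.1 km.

x ≈ 31.7 km, y ≈ 6.4 km

Distance from S−P lag: d = Δt · v_P v_S / (v_P − v_S) = Δt · (6.66·3.14)/(6.66−3.14) ≈ 5.9410·Δt.
So d_Station 1 = 72.12, d_Station 2 = 52.73, d_Station 3 = 11.78 km.
Circle about each station: (x + 39.7)² + (y − 16.6)² = 72.12²; (x + 13.1)² + (y − 34.2)² = 52.73²; (x − 25.8)² + (y + 3.8)² = 11.78².
Subtracting the Station 1 equation from the Station 2 and Station 3 equations removes the quadratic terms:
53.2 x + 35.2 y = 1910.44
131.0 x − 40.8 y = 3890.96
Solving the 2×2 system: x ≈ 31.7, y ≈ 6.4 km.
Check against Station 1 (with the unrounded x, y): √((x + 39.7)²+(y − 16.6)²) = 72.12 ≈ 72.12 km. ✓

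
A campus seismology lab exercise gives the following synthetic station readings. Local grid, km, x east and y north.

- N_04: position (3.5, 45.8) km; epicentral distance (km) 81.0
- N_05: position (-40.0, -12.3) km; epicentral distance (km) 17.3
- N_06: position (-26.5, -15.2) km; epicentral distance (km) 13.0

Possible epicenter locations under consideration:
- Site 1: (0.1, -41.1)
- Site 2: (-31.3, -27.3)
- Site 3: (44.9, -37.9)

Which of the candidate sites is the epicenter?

Site 2

For each candidate, compare |candidate − station| to the reported distance:
Site 1: residuals N_04 6.0, N_05 32.1, N_06 24.1 → max 32.1 km
Site 2: residuals N_04 0.0, N_05 0.0, N_06 0.0 → max 0.0 km
Site 3: residuals N_04 12.4, N_05 71.4, N_06 61.9 → max 71.4 km
Only Site 2 has all residuals ≈ 0.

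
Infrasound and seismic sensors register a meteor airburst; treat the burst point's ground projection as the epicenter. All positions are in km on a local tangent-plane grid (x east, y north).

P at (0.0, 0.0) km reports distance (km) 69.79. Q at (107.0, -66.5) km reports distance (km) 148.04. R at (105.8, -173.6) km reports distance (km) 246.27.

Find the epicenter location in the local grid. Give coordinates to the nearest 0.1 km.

Circle about each station: x² + y² = 69.79²; (x − 107.0)² + (y + 66.5)² = 148.04²; (x − 105.8)² + (y + 173.6)² = 246.27².
Subtracting the P equation from the Q and R equations removes the quadratic terms:
214.0 x − 133.0 y = -1173.95
211.6 x − 347.2 y = -14447.67
Solving the 2×2 system: x ≈ 32.8, y ≈ 61.6 km.

32.8 km east, 61.6 km north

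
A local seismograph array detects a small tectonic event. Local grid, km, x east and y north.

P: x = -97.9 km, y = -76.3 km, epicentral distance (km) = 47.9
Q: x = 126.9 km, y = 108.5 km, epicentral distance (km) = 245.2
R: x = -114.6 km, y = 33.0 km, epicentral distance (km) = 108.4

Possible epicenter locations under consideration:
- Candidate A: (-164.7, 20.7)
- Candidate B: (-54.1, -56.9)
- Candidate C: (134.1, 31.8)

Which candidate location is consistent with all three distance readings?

For each candidate, compare |candidate − station| to the reported distance:
Candidate A: residuals P 69.9, Q 59.3, R 56.8 → max 69.9 km
Candidate B: residuals P 0.0, Q 0.0, R 0.0 → max 0.0 km
Candidate C: residuals P 208.0, Q 168.2, R 140.3 → max 208.0 km
Only Candidate B has all residuals ≈ 0.

Candidate B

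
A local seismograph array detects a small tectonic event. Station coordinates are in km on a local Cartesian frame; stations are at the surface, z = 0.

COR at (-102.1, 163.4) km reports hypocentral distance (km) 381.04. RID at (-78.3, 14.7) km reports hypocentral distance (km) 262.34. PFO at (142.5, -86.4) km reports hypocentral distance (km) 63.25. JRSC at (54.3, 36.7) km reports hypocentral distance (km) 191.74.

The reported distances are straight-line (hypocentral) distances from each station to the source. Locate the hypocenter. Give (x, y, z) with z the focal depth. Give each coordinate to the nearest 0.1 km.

x ≈ 135.0 km, y ≈ -131.7 km, depth ≈ 43.5 km

Each station gives a sphere (x−x_i)² + (y−y_i)² + z² = d_i² (stations at z=0).
Subtracting the COR sphere from RID and PFO: z² cancels, leaving linear equations in x and y:
47.6 x − 297.4 y = 45592.22
489.2 x − 499.6 y = 131838.16
Solving: x ≈ 135.003, y ≈ -131.695 km (keep extra digits for the depth step; rounded: 135.0, -131.7).
Then from the COR sphere: z² = 381.04² − (x + 102.1)² − (y − 163.4)² with x = 135.003, y = -131.695, so z ≈ 43.504 ≈ 43.5 km.
Check against JRSC (with the unrounded solution): distance 191.74 ≈ 191.74 km. ✓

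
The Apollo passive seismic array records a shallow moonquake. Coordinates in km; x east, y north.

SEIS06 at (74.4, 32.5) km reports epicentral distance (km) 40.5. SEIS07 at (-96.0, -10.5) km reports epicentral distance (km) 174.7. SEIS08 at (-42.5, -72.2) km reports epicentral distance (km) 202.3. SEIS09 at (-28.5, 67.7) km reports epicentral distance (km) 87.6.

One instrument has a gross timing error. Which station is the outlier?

SEIS08

Solve using three stations at a time. Using SEIS06, SEIS07, SEIS09 (subtract circle equations pairwise → linear system) gives (x, y) ≈ (59.1, 70.0).
Distances from that point to each station vs reported:
  SEIS06: calculated 40.5 vs reported 40.5 → residual 0.0 km
  SEIS07: calculated 174.7 vs reported 174.7 → residual 0.0 km
  SEIS08: calculated 174.7 vs reported 202.3 → residual 27.6 km
  SEIS09: calculated 87.6 vs reported 87.6 → residual 0.0 km
SEIS06, SEIS07, SEIS09 are mutually consistent (residuals ≈ 0); SEIS08 is off by 27.6 km.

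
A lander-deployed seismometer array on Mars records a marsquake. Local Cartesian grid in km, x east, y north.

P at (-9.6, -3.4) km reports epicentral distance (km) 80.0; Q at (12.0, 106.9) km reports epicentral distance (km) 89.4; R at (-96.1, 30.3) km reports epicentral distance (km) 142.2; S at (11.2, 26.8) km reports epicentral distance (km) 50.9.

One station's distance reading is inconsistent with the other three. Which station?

Solve using three stations at a time. Using P, Q, S (subtract circle equations pairwise → linear system) gives (x, y) ≈ (62.0, 32.6).
Distances from that point to each station vs reported:
  P: calculated 80.1 vs reported 80.0 → residual 0.1 km
  Q: calculated 89.5 vs reported 89.4 → residual 0.1 km
  R: calculated 158.1 vs reported 142.2 → residual 15.9 km
  S: calculated 51.1 vs reported 50.9 → residual 0.2 km
P, Q, S are mutually consistent (residuals ≈ 0); R is off by 15.9 km.

R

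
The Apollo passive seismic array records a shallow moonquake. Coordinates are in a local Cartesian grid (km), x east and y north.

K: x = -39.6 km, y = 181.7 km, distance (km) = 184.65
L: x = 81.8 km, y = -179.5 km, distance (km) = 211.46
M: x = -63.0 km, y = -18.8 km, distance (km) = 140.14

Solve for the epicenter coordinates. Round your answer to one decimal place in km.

Circle about each station: (x + 39.6)² + (y − 181.7)² = 184.65²; (x − 81.8)² + (y + 179.5)² = 211.46²; (x + 63.0)² + (y + 18.8)² = 140.14².
Subtracting the K equation from the L and M equations removes the quadratic terms:
242.8 x − 722.4 y = -6291.27
-46.8 x − 401.0 y = -15804.21
Solving the 2×2 system: x ≈ 67.8, y ≈ 31.5 km.

67.8 km east, 31.5 km north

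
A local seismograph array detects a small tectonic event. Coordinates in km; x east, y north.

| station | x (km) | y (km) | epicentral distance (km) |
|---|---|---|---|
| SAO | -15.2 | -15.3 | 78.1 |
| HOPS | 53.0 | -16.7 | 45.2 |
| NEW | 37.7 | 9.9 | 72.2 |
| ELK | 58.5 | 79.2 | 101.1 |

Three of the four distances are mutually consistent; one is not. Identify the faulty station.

ELK

Solve using three stations at a time. Using SAO, HOPS, NEW (subtract circle equations pairwise → linear system) gives (x, y) ≈ (47.7, -61.6).
Distances from that point to each station vs reported:
  SAO: calculated 78.1 vs reported 78.1 → residual 0.0 km
  HOPS: calculated 45.2 vs reported 45.2 → residual 0.0 km
  NEW: calculated 72.2 vs reported 72.2 → residual 0.0 km
  ELK: calculated 141.2 vs reported 101.1 → residual 40.1 km
SAO, HOPS, NEW are mutually consistent (residuals ≈ 0); ELK is off by 40.1 km.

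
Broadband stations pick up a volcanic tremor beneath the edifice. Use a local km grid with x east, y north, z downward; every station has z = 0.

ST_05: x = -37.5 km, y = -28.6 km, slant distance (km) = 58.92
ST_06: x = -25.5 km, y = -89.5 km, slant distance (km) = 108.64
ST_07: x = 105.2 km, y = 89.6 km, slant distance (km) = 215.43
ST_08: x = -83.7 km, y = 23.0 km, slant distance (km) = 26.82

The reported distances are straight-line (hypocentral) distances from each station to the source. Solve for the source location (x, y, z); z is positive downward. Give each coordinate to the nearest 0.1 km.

Each station gives a sphere (x−x_i)² + (y−y_i)² + z² = d_i² (stations at z=0).
Subtracting the ST_05 sphere from ST_06 and ST_07: z² cancels, leaving linear equations in x and y:
24.0 x − 121.8 y = -1894.79
285.4 x + 236.4 y = -26067.53
Solving: x ≈ -89.599, y ≈ -2.098 km (keep extra digits for the depth step; rounded: -89.6, -2.1).
Then from the ST_05 sphere: z² = 58.92² − (x + 37.5)² − (y + 28.6)² with x = -89.599, y = -2.098, so z ≈ 7.410 ≈ 7.4 km.

(-89.6, -2.1, 7.4)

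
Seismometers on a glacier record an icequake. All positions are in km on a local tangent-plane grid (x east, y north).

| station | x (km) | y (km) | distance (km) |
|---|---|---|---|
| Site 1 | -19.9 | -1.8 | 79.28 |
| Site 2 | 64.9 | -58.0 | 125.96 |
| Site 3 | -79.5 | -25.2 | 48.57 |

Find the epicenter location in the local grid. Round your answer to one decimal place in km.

Circle about each station: (x + 19.9)² + (y + 1.8)² = 79.28²; (x − 64.9)² + (y + 58.0)² = 125.96²; (x + 79.5)² + (y + 25.2)² = 48.57².
Subtracting the Site 1 equation from the Site 2 and Site 3 equations removes the quadratic terms:
169.6 x − 112.4 y = -2403.84
-119.2 x − 46.8 y = 10482.31
Solving the 2×2 system: x ≈ -60.5, y ≈ -69.9 km.

-60.5 km east, -69.9 km north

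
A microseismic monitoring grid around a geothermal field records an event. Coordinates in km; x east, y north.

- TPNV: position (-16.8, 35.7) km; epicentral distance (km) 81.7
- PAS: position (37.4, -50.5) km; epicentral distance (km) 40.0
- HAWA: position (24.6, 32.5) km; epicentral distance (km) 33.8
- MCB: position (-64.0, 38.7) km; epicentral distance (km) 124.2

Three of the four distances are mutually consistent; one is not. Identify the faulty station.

Solve using three stations at a time. Using TPNV, PAS, MCB (subtract circle equations pairwise → linear system) gives (x, y) ≈ (49.1, -12.4).
Distances from that point to each station vs reported:
  TPNV: calculated 81.6 vs reported 81.7 → residual 0.1 km
  PAS: calculated 39.9 vs reported 40.0 → residual 0.1 km
  HAWA: calculated 51.2 vs reported 33.8 → residual 17.4 km
  MCB: calculated 124.2 vs reported 124.2 → residual 0.0 km
TPNV, PAS, MCB are mutually consistent (residuals ≈ 0); HAWA is off by 17.4 km.

HAWA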